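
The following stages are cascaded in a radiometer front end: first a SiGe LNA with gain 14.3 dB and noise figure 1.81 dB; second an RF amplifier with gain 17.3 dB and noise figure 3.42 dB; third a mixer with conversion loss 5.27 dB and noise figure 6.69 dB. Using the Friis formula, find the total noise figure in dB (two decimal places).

Convert to linear (a loss of L dB is a gain of −L dB): F_i = 10^(NF_i/10), G_i = 10^(G_i,dB/10)
  Stage 1: F_1 = 10^(1.81/10) = 1.517, G_1 = 10^(14.3/10) = 26.92
  Stage 2: F_2 = 10^(3.42/10) = 2.198, G_2 = 10^(17.3/10) = 53.70
  Stage 3: F_3 = 10^(6.69/10) = 4.667, G_3 = 10^(−5.27/10) = 0.2972
Friis cascade:
  F = 1.517 + (2.198 − 1)/26.92 + (4.667 − 1)/1445 = 1.564
NF = 10 log₁₀(1.564) = 1.94 dB

1.94 dB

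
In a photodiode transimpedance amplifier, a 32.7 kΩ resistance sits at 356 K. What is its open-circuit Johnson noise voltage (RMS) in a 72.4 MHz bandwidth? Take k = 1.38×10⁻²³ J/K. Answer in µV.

V_n = √(4kTRB)
4kTRB = 4 × 1.38×10⁻²³ × 356 × 3.27×10⁴ × 7.24×10⁷ = 4.65×10⁻⁸ V²
V_n = √(4.65×10⁻⁸) = 2.16×10⁻⁴ V = 216 µV

216 µV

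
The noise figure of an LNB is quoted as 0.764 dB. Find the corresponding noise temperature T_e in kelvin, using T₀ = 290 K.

55.8 K

F = 10^(0.764/10) = 1.19234
T_e = (F − 1)·T₀ = (1.19234 − 1) × 290 = 55.8 K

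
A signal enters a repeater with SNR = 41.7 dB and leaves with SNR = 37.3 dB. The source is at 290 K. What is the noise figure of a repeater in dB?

4.4 dB

NF (dB) = SNR_in(dB) − SNR_out(dB) when the source is at T₀
NF = 41.7 − 37.3 = 4.4 dB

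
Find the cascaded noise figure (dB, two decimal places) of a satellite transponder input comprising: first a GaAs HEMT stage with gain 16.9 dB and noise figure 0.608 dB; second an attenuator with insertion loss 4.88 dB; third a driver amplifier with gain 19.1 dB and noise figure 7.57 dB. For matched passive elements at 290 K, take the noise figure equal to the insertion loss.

Convert to linear (a loss of L dB is a gain of −L dB): F_i = 10^(NF_i/10), G_i = 10^(G_i,dB/10)
  Stage 1: F_1 = 10^(0.608/10) = 1.150, G_1 = 10^(16.9/10) = 48.98
  Stage 2: F_2 = 10^(4.88/10) = 3.076, G_2 = 10^(−4.88/10) = 0.3251
  Stage 3: F_3 = 10^(7.57/10) = 5.715, G_3 = 10^(19.1/10) = 81.28
Friis cascade:
  F = 1.150 + (3.076 − 1)/48.98 + (5.715 − 1)/15.92 = 1.489
NF = 10 log₁₀(1.489) = 1.73 dB

1.73 dB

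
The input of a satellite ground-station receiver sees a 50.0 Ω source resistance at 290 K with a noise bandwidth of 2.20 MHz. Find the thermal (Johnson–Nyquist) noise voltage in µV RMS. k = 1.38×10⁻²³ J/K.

V_n = √(4kTRB)
4kTRB = 4 × 1.38×10⁻²³ × 290 × 5.00×10¹ × 2.20×10⁶ = 1.76×10⁻¹² V²
V_n = √(1.76×10⁻¹²) = 1.33×10⁻⁶ V = 1.33 µV

1.33 µV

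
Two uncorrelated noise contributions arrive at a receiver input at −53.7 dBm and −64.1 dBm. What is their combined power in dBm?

−53.3 dBm

Convert to linear, add, convert back:
P₁ = 4.27×10⁻⁹ W, P₂ = 3.89×10⁻¹⁰ W
P_tot = 4.65×10⁻⁹ W → 10 log₁₀(P_tot / 10⁻³) = −53.3 dBm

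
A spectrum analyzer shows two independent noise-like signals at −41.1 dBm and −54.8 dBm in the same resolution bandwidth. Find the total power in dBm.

−40.9 dBm

Convert to linear, add, convert back:
P₁ = 7.76×10⁻⁸ W, P₂ = 3.31×10⁻⁹ W
P_tot = 8.09×10⁻⁸ W → 10 log₁₀(P_tot / 10⁻³) = −40.9 dBm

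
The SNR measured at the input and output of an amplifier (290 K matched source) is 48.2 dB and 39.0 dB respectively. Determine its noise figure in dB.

NF (dB) = SNR_in(dB) − SNR_out(dB) when the source is at T₀
NF = 48.2 − 39.0 = 9.2 dB

9.2 dB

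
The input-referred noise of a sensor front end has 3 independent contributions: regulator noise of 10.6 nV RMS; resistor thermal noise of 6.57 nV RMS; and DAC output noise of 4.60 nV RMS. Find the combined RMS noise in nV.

Uncorrelated sources add in power (mean-square): V_tot = √(ΣV_i²)
V_tot = √[(1.06×10⁻⁸)² + (6.57×10⁻⁹)² + (4.60×10⁻⁹)²] = 1.33×10⁻⁸ V = 13.3 nV

13.3 nV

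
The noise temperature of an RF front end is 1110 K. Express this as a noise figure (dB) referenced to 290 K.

6.84 dB

F = 1 + T_e/T₀ = 1 + 1110/290 = 4.82759
NF = 10 log₁₀(4.82759) = 6.84 dB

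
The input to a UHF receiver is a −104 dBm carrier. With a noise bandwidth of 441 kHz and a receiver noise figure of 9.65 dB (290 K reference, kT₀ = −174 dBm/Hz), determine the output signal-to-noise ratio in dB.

3.9 dB

Noise floor: N = −174 + 10 log₁₀(B) + NF
10 log₁₀(4.41×10⁵) = 56.44 dB
N = −174 + 56.44 + 9.65 = −107.91 dBm
SNR = P_sig − N = −104 − (−107.91) = 3.91 dB → 3.9 dB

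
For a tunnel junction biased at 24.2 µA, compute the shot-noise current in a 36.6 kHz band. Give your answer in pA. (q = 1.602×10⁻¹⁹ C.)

I_n = √(2qI·B)
2qI·B = 2 × 1.602×10⁻¹⁹ × 2.42×10⁻⁵ × 3.66×10⁴ = 2.84×10⁻¹⁹ A²
I_n = √(2.84×10⁻¹⁹) = 5.33×10⁻¹⁰ A = 533 pA

533 pA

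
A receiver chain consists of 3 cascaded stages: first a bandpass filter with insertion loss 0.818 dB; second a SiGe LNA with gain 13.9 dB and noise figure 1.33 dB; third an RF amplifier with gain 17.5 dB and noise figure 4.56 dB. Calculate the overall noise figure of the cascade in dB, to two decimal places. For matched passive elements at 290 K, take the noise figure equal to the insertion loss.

Convert to linear (a loss of L dB is a gain of −L dB): F_i = 10^(NF_i/10), G_i = 10^(G_i,dB/10)
  Stage 1: F_1 = 10^(0.818/10) = 1.207, G_1 = 10^(−0.818/10) = 0.8283
  Stage 2: F_2 = 10^(1.33/10) = 1.358, G_2 = 10^(13.9/10) = 24.55
  Stage 3: F_3 = 10^(4.56/10) = 2.858, G_3 = 10^(17.5/10) = 56.23
Friis cascade:
  F = 1.207 + (1.358 − 1)/0.8283 + (2.858 − 1)/20.33 = 1.731
NF = 10 log₁₀(1.731) = 2.38 dB

2.38 dB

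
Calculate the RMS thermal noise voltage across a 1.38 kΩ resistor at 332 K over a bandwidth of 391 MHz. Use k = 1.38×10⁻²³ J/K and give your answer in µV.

V_n = √(4kTRB)
4kTRB = 4 × 1.38×10⁻²³ × 332 × 1.38×10³ × 3.91×10⁸ = 9.89×10⁻⁹ V²
V_n = √(9.89×10⁻⁹) = 9.94×10⁻⁵ V = 99.4 µV

99.4 µV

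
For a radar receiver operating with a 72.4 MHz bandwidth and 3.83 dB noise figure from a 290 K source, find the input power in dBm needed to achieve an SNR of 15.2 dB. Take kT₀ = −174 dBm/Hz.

Sensitivity = −174 + 10 log₁₀(B) + NF + SNR_min
= −174 + 78.6 + 3.83 + 15.2
= −76.37 dBm → −76.4 dBm

−76.4 dBm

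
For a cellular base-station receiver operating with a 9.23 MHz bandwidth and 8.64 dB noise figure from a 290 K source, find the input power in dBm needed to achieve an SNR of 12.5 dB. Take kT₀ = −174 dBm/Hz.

−83.2 dBm

Sensitivity = −174 + 10 log₁₀(B) + NF + SNR_min
= −174 + 69.65 + 8.64 + 12.5
= −83.21 dBm → −83.2 dBm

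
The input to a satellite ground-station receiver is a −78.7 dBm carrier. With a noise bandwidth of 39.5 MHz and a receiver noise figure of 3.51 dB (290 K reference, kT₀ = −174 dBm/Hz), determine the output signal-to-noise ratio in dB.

Noise floor: N = −174 + 10 log₁₀(B) + NF
10 log₁₀(3.95×10⁷) = 75.97 dB
N = −174 + 75.97 + 3.51 = −94.52 dBm
SNR = P_sig − N = −78.7 − (−94.52) = 15.82 dB → 15.8 dB

15.8 dB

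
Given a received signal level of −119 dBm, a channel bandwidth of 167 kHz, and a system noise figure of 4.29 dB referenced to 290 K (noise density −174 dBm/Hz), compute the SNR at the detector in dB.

−1.5 dB

Noise floor: N = −174 + 10 log₁₀(B) + NF
10 log₁₀(1.67×10⁵) = 52.23 dB
N = −174 + 52.23 + 4.29 = −117.48 dBm
SNR = P_sig − N = −119 − (−117.48) = −1.52 dB → −1.5 dB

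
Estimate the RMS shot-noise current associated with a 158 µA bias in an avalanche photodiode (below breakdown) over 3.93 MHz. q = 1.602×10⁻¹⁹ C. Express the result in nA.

I_n = √(2qI·B)
2qI·B = 2 × 1.602×10⁻¹⁹ × 1.58×10⁻⁴ × 3.93×10⁶ = 1.99×10⁻¹⁶ A²
I_n = √(1.99×10⁻¹⁶) = 1.41×10⁻⁸ A = 14.1 nA

14.1 nA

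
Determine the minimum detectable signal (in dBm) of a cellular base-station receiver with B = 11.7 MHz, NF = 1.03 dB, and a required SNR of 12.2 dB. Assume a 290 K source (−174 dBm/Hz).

Sensitivity = −174 + 10 log₁₀(B) + NF + SNR_min
= −174 + 70.68 + 1.03 + 12.2
= −90.09 dBm → −90.1 dBm

−90.1 dBm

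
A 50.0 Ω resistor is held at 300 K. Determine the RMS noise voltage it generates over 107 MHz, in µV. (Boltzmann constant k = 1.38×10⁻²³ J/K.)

9.41 µV

V_n = √(4kTRB)
4kTRB = 4 × 1.38×10⁻²³ × 300 × 5.00×10¹ × 1.07×10⁸ = 8.86×10⁻¹¹ V²
V_n = √(8.86×10⁻¹¹) = 9.41×10⁻⁶ V = 9.41 µV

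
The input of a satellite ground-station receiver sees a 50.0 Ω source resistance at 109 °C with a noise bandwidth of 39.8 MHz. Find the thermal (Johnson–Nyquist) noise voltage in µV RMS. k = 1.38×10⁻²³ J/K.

6.48 µV

T = 109 °C + 273.15 = 382.15 K
V_n = √(4kTRB)
4kTRB = 4 × 1.38×10⁻²³ × 382.15 × 5.00×10¹ × 3.98×10⁷ = 4.20×10⁻¹¹ V²
V_n = √(4.20×10⁻¹¹) = 6.48×10⁻⁶ V = 6.48 µV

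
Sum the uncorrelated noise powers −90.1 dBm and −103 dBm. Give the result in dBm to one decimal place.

Convert to linear, add, convert back:
P₁ = 9.77×10⁻¹³ W, P₂ = 5.01×10⁻¹⁴ W
P_tot = 1.03×10⁻¹² W → 10 log₁₀(P_tot / 10⁻³) = −89.9 dBm

−89.9 dBm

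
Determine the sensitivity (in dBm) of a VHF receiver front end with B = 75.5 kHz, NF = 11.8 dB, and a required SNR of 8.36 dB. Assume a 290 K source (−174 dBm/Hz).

−105.1 dBm

Sensitivity = −174 + 10 log₁₀(B) + NF + SNR_min
= −174 + 48.78 + 11.8 + 8.36
= −105.06 dBm → −105.1 dBm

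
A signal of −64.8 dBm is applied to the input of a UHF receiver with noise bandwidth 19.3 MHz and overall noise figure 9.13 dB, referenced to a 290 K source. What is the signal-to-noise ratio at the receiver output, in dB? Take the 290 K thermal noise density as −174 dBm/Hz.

27.2 dB

Noise floor: N = −174 + 10 log₁₀(B) + NF
10 log₁₀(1.93×10⁷) = 72.86 dB
N = −174 + 72.86 + 9.13 = −92.01 dBm
SNR = P_sig − N = −64.8 − (−92.01) = 27.21 dB → 27.2 dB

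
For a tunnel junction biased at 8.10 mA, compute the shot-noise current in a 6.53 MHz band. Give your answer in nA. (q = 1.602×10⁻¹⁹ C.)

I_n = √(2qI·B)
2qI·B = 2 × 1.602×10⁻¹⁹ × 8.10×10⁻³ × 6.53×10⁶ = 1.69×10⁻¹⁴ A²
I_n = √(1.69×10⁻¹⁴) = 1.30×10⁻⁷ A = 130 nA

130 nA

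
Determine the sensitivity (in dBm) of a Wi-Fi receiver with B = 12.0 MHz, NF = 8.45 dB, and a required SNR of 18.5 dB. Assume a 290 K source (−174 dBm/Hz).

Sensitivity = −174 + 10 log₁₀(B) + NF + SNR_min
= −174 + 70.79 + 8.45 + 18.5
= −76.26 dBm → −76.3 dBm

−76.3 dBm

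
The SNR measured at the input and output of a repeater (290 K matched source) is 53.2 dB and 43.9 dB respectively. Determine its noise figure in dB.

NF (dB) = SNR_in(dB) − SNR_out(dB) when the source is at T₀
NF = 53.2 − 43.9 = 9.3 dB

9.3 dB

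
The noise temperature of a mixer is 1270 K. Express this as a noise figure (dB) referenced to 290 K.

7.31 dB

F = 1 + T_e/T₀ = 1 + 1270/290 = 5.37931
NF = 10 log₁₀(5.37931) = 7.31 dB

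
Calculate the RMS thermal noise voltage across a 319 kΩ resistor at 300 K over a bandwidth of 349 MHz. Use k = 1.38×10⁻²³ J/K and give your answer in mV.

V_n = √(4kTRB)
4kTRB = 4 × 1.38×10⁻²³ × 300 × 3.19×10⁵ × 3.49×10⁸ = 1.84×10⁻⁶ V²
V_n = √(1.84×10⁻⁶) = 1.36×10⁻³ V = 1.36 mV

1.36 mV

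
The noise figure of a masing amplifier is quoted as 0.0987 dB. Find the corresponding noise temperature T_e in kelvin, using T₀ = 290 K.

F = 10^(0.0987/10) = 1.02299
T_e = (F − 1)·T₀ = (1.02299 − 1) × 290 = 6.67 K

6.67 K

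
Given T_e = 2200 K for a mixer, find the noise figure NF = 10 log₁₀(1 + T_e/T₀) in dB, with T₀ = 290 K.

F = 1 + T_e/T₀ = 1 + 2200/290 = 8.58621
NF = 10 log₁₀(8.58621) = 9.34 dB

9.34 dB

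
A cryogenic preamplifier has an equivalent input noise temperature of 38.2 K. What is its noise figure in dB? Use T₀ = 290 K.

0.537 dB

F = 1 + T_e/T₀ = 1 + 38.2/290 = 1.13172
NF = 10 log₁₀(1.13172) = 0.537 dB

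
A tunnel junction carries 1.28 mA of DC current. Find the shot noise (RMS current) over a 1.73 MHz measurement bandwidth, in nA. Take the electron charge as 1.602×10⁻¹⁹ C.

I_n = √(2qI·B)
2qI·B = 2 × 1.602×10⁻¹⁹ × 1.28×10⁻³ × 1.73×10⁶ = 7.09×10⁻¹⁶ A²
I_n = √(7.09×10⁻¹⁶) = 2.66×10⁻⁸ A = 26.6 nA

26.6 nA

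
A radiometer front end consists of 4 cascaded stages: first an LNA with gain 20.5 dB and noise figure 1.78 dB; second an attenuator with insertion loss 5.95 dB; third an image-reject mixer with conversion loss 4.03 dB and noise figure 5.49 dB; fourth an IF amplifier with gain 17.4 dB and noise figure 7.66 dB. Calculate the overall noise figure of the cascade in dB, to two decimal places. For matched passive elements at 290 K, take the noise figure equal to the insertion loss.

Convert to linear (a loss of L dB is a gain of −L dB): F_i = 10^(NF_i/10), G_i = 10^(G_i,dB/10)
  Stage 1: F_1 = 10^(1.78/10) = 1.507, G_1 = 10^(20.5/10) = 112.2
  Stage 2: F_2 = 10^(5.95/10) = 3.936, G_2 = 10^(−5.95/10) = 0.2541
  Stage 3: F_3 = 10^(5.49/10) = 3.540, G_3 = 10^(−4.03/10) = 0.3954
  Stage 4: F_4 = 10^(7.66/10) = 5.834, G_4 = 10^(17.4/10) = 54.95
Friis cascade:
  F = 1.507 + (3.936 − 1)/112.2 + (3.540 − 1)/28.51 + (5.834 − 1)/11.27 = 2.051
NF = 10 log₁₀(2.051) = 3.12 dB

3.12 dB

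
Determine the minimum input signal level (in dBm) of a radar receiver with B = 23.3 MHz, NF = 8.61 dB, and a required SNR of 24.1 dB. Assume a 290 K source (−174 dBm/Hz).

−67.6 dBm

Sensitivity = −174 + 10 log₁₀(B) + NF + SNR_min
= −174 + 73.67 + 8.61 + 24.1
= −67.62 dBm → −67.6 dBm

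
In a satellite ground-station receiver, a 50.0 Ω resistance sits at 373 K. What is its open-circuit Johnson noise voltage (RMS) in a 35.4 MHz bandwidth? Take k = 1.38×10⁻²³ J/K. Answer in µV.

V_n = √(4kTRB)
4kTRB = 4 × 1.38×10⁻²³ × 373 × 5.00×10¹ × 3.54×10⁷ = 3.64×10⁻¹¹ V²
V_n = √(3.64×10⁻¹¹) = 6.04×10⁻⁶ V = 6.04 µV

6.04 µV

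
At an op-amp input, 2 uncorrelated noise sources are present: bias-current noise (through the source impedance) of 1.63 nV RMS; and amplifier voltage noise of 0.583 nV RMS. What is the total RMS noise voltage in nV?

Uncorrelated sources add in power (mean-square): V_tot = √(ΣV_i²)
V_tot = √[(1.63×10⁻⁹)² + (5.83×10⁻¹⁰)²] = 1.73×10⁻⁹ V = 1.73 nV

1.73 nV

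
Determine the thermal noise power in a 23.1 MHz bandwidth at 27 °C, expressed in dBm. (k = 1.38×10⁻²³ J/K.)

−100.2 dBm

T = 27 °C + 273.15 = 300.15 K
P_n = kTB = 1.38×10⁻²³ × 300.15 × 2.31×10⁷ = 9.57×10⁻¹⁴ W
In dBm: 10 log₁₀(9.57×10⁻¹⁴ / 10⁻³) = −100.2 dBm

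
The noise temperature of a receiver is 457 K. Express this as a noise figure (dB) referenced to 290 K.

F = 1 + T_e/T₀ = 1 + 457/290 = 2.57586
NF = 10 log₁₀(2.57586) = 4.11 dB

4.11 dB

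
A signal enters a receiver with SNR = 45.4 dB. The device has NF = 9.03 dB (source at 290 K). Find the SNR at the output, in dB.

By definition F = SNR_in/SNR_out, so in dB: SNR_out = SNR_in − NF
SNR_out = 45.4 − 9.03 = 36.37 dB

36.37 dB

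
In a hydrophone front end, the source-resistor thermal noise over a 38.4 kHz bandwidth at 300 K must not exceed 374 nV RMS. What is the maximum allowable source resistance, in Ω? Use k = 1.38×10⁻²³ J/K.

220 Ω

Johnson–Nyquist: V_n = √(4kTRB) ⇒ R = V_n² / (4kTB)
4kTB = 4 × 1.38×10⁻²³ × 300 × 3.84×10⁴ = 6.36×10⁻¹⁶
R = (3.74×10⁻⁷)² / 6.36×10⁻¹⁶ = 2.20×10² Ω = 220 Ω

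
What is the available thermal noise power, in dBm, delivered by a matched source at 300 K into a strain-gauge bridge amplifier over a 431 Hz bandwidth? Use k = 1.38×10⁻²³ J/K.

−147.5 dBm

P_n = kTB = 1.38×10⁻²³ × 300 × 4.31×10² = 1.78×10⁻¹⁸ W
In dBm: 10 log₁₀(1.78×10⁻¹⁸ / 10⁻³) = −147.5 dBm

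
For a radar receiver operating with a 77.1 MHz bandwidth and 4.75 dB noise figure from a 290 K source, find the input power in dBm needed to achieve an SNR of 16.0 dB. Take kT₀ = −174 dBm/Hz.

Sensitivity = −174 + 10 log₁₀(B) + NF + SNR_min
= −174 + 78.87 + 4.75 + 16.0
= −74.38 dBm → −74.4 dBm

−74.4 dBm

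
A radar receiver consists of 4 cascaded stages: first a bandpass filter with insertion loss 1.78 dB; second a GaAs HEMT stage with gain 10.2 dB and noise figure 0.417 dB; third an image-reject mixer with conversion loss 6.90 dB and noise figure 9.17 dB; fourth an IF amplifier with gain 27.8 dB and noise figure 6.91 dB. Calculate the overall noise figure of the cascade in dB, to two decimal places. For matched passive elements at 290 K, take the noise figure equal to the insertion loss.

Convert to linear (a loss of L dB is a gain of −L dB): F_i = 10^(NF_i/10), G_i = 10^(G_i,dB/10)
  Stage 1: F_1 = 10^(1.78/10) = 1.507, G_1 = 10^(−1.78/10) = 0.6637
  Stage 2: F_2 = 10^(0.417/10) = 1.101, G_2 = 10^(10.2/10) = 10.47
  Stage 3: F_3 = 10^(9.17/10) = 8.260, G_3 = 10^(−6.90/10) = 0.2042
  Stage 4: F_4 = 10^(6.91/10) = 4.909, G_4 = 10^(27.8/10) = 602.6
Friis cascade:
  F = 1.507 + (1.101 − 1)/0.6637 + (8.260 − 1)/6.950 + (4.909 − 1)/1.419 = 5.458
NF = 10 log₁₀(5.458) = 7.37 dB

7.37 dB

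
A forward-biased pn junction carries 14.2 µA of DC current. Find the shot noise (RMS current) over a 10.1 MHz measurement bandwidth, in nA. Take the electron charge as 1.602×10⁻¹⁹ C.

I_n = √(2qI·B)
2qI·B = 2 × 1.602×10⁻¹⁹ × 1.42×10⁻⁵ × 1.01×10⁷ = 4.60×10⁻¹⁷ A²
I_n = √(4.60×10⁻¹⁷) = 6.78×10⁻⁹ A = 6.78 nA

6.78 nA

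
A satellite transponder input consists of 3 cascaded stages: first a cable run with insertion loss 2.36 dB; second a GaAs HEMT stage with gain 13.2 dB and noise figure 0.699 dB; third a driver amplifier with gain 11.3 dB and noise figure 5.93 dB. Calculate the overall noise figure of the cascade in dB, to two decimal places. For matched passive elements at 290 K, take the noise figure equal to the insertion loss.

3.55 dB

Convert to linear (a loss of L dB is a gain of −L dB): F_i = 10^(NF_i/10), G_i = 10^(G_i,dB/10)
  Stage 1: F_1 = 10^(2.36/10) = 1.722, G_1 = 10^(−2.36/10) = 0.5808
  Stage 2: F_2 = 10^(0.699/10) = 1.175, G_2 = 10^(13.2/10) = 20.89
  Stage 3: F_3 = 10^(5.93/10) = 3.917, G_3 = 10^(11.3/10) = 13.49
Friis cascade:
  F = 1.722 + (1.175 − 1)/0.5808 + (3.917 − 1)/12.13 = 2.263
NF = 10 log₁₀(2.263) = 3.55 dB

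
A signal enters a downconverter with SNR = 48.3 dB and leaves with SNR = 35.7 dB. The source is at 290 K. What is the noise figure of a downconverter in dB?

NF (dB) = SNR_in(dB) − SNR_out(dB) when the source is at T₀
NF = 48.3 − 35.7 = 12.6 dB

12.6 dB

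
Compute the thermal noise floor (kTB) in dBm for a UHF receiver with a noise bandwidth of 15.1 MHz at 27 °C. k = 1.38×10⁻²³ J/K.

−102.0 dBm

T = 27 °C + 273.15 = 300.15 K
P_n = kTB = 1.38×10⁻²³ × 300.15 × 1.51×10⁷ = 6.25×10⁻¹⁴ W
In dBm: 10 log₁₀(6.25×10⁻¹⁴ / 10⁻³) = −102.0 dBm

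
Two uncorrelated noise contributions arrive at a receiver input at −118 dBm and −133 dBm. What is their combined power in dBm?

−117.9 dBm

Convert to linear, add, convert back:
P₁ = 1.58×10⁻¹⁵ W, P₂ = 5.01×10⁻¹⁷ W
P_tot = 1.64×10⁻¹⁵ W → 10 log₁₀(P_tot / 10⁻³) = −117.9 dBm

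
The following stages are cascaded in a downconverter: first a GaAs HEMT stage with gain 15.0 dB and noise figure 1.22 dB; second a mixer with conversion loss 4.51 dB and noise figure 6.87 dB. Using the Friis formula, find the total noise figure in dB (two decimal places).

1.60 dB

Convert to linear (a loss of L dB is a gain of −L dB): F_i = 10^(NF_i/10), G_i = 10^(G_i,dB/10)
  Stage 1: F_1 = 10^(1.22/10) = 1.324, G_1 = 10^(15.0/10) = 31.62
  Stage 2: F_2 = 10^(6.87/10) = 4.864, G_2 = 10^(−4.51/10) = 0.3540
Friis cascade:
  F = 1.324 + (4.864 − 1)/31.62 = 1.447
NF = 10 log₁₀(1.447) = 1.60 dB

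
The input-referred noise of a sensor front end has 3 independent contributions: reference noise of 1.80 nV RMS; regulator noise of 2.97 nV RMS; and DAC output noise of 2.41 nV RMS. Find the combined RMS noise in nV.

4.23 nV

Uncorrelated sources add in power (mean-square): V_tot = √(ΣV_i²)
V_tot = √[(1.80×10⁻⁹)² + (2.97×10⁻⁹)² + (2.41×10⁻⁹)²] = 4.23×10⁻⁹ V = 4.23 nV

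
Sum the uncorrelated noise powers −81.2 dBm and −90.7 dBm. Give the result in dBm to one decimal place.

Convert to linear, add, convert back:
P₁ = 7.59×10⁻¹² W, P₂ = 8.51×10⁻¹³ W
P_tot = 8.44×10⁻¹² W → 10 log₁₀(P_tot / 10⁻³) = −80.7 dBm

−80.7 dBm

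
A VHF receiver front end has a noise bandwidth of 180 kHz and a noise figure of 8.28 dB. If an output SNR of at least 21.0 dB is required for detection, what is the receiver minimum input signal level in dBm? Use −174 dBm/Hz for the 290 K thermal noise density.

−92.2 dBm

Sensitivity = −174 + 10 log₁₀(B) + NF + SNR_min
= −174 + 52.55 + 8.28 + 21.0
= −92.17 dBm → −92.2 dBm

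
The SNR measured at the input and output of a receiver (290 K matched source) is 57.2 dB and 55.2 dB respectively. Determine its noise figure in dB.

NF (dB) = SNR_in(dB) − SNR_out(dB) when the source is at T₀
NF = 57.2 − 55.2 = 2.0 dB

2.0 dB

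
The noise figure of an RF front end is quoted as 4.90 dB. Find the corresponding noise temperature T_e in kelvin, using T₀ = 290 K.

606 K

F = 10^(4.90/10) = 3.0903
T_e = (F − 1)·T₀ = (3.0903 − 1) × 290 = 606 K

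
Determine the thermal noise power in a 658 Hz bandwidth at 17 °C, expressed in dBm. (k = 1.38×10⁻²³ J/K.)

−145.8 dBm

T = 17 °C + 273.15 = 290.15 K
P_n = kTB = 1.38×10⁻²³ × 290.15 × 6.58×10² = 2.63×10⁻¹⁸ W
In dBm: 10 log₁₀(2.63×10⁻¹⁸ / 10⁻³) = −145.8 dBm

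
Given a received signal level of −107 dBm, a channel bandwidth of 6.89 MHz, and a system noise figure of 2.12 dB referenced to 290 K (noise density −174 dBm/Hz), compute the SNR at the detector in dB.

Noise floor: N = −174 + 10 log₁₀(B) + NF
10 log₁₀(6.89×10⁶) = 68.38 dB
N = −174 + 68.38 + 2.12 = −103.50 dBm
SNR = P_sig − N = −107 − (−103.50) = −3.50 dB → −3.5 dB

−3.5 dB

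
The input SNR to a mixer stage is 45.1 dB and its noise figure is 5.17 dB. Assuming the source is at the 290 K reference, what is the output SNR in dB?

39.93 dB

By definition F = SNR_in/SNR_out, so in dB: SNR_out = SNR_in − NF
SNR_out = 45.1 − 5.17 = 39.93 dB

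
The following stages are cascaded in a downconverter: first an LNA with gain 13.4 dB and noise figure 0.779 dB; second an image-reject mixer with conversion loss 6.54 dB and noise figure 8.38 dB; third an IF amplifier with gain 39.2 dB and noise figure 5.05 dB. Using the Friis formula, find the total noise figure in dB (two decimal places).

2.83 dB

Convert to linear (a loss of L dB is a gain of −L dB): F_i = 10^(NF_i/10), G_i = 10^(G_i,dB/10)
  Stage 1: F_1 = 10^(0.779/10) = 1.196, G_1 = 10^(13.4/10) = 21.88
  Stage 2: F_2 = 10^(8.38/10) = 6.887, G_2 = 10^(−6.54/10) = 0.2218
  Stage 3: F_3 = 10^(5.05/10) = 3.199, G_3 = 10^(39.2/10) = 8318
Friis cascade:
  F = 1.196 + (6.887 − 1)/21.88 + (3.199 − 1)/4.853 = 1.919
NF = 10 log₁₀(1.919) = 2.83 dB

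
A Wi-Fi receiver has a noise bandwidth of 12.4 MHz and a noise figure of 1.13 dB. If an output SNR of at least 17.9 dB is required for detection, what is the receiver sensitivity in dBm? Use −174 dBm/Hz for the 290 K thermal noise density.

−84.0 dBm

Sensitivity = −174 + 10 log₁₀(B) + NF + SNR_min
= −174 + 70.93 + 1.13 + 17.9
= −84.04 dBm → −84.0 dBm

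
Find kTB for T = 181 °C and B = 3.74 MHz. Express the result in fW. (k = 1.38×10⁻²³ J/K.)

23.4 fW

T = 181 °C + 273.15 = 454.15 K
P_n = kTB = 1.38×10⁻²³ × 454.15 × 3.74×10⁶ = 2.34×10⁻¹⁴ W = 23.4 fW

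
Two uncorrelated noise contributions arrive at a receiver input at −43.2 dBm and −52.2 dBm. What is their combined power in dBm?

Convert to linear, add, convert back:
P₁ = 4.79×10⁻⁸ W, P₂ = 6.03×10⁻⁹ W
P_tot = 5.39×10⁻⁸ W → 10 log₁₀(P_tot / 10⁻³) = −42.7 dBm

−42.7 dBm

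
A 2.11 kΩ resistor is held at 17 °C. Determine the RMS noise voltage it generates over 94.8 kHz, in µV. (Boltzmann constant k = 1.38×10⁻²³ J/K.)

1.79 µV

T = 17 °C + 273.15 = 290.15 K
V_n = √(4kTRB)
4kTRB = 4 × 1.38×10⁻²³ × 290.15 × 2.11×10³ × 9.48×10⁴ = 3.20×10⁻¹² V²
V_n = √(3.20×10⁻¹²) = 1.79×10⁻⁶ V = 1.79 µV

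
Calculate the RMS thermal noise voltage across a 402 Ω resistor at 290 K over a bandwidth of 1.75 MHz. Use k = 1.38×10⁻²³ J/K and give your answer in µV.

3.36 µV

V_n = √(4kTRB)
4kTRB = 4 × 1.38×10⁻²³ × 290 × 4.02×10² × 1.75×10⁶ = 1.13×10⁻¹¹ V²
V_n = √(1.13×10⁻¹¹) = 3.36×10⁻⁶ V = 3.36 µV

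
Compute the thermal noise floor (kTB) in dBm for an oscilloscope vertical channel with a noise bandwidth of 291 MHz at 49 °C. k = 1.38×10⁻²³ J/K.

T = 49 °C + 273.15 = 322.15 K
P_n = kTB = 1.38×10⁻²³ × 322.15 × 2.91×10⁸ = 1.29×10⁻¹² W
In dBm: 10 log₁₀(1.29×10⁻¹² / 10⁻³) = −88.9 dBm

−88.9 dBm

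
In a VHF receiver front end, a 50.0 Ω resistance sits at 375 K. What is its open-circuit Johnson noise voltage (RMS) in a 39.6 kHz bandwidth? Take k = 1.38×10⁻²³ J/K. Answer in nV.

202 nV

V_n = √(4kTRB)
4kTRB = 4 × 1.38×10⁻²³ × 375 × 5.00×10¹ × 3.96×10⁴ = 4.10×10⁻¹⁴ V²
V_n = √(4.10×10⁻¹⁴) = 2.02×10⁻⁷ V = 202 nV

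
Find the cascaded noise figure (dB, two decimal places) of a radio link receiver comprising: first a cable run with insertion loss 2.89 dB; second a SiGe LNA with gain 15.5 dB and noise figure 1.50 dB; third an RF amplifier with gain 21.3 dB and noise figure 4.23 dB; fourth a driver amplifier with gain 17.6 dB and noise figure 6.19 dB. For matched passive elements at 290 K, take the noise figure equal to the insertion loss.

Convert to linear (a loss of L dB is a gain of −L dB): F_i = 10^(NF_i/10), G_i = 10^(G_i,dB/10)
  Stage 1: F_1 = 10^(2.89/10) = 1.945, G_1 = 10^(−2.89/10) = 0.5140
  Stage 2: F_2 = 10^(1.50/10) = 1.413, G_2 = 10^(15.5/10) = 35.48
  Stage 3: F_3 = 10^(4.23/10) = 2.649, G_3 = 10^(21.3/10) = 134.9
  Stage 4: F_4 = 10^(6.19/10) = 4.159, G_4 = 10^(17.6/10) = 57.54
Friis cascade:
  F = 1.945 + (1.413 − 1)/0.5140 + (2.649 − 1)/18.24 + (4.159 − 1)/2460 = 2.840
NF = 10 log₁₀(2.840) = 4.53 dB

4.53 dB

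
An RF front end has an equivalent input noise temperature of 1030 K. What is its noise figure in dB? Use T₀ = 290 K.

6.58 dB

F = 1 + T_e/T₀ = 1 + 1030/290 = 4.55172
NF = 10 log₁₀(4.55172) = 6.58 dB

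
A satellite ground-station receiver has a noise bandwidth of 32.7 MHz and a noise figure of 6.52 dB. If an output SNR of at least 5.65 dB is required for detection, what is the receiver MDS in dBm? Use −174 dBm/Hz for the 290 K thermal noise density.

Sensitivity = −174 + 10 log₁₀(B) + NF + SNR_min
= −174 + 75.15 + 6.52 + 5.65
= −86.68 dBm → −86.7 dBm

−86.7 dBm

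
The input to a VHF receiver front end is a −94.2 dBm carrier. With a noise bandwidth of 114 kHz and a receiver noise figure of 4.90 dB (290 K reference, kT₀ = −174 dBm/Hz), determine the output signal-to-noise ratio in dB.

24.3 dB

Noise floor: N = −174 + 10 log₁₀(B) + NF
10 log₁₀(1.14×10⁵) = 50.57 dB
N = −174 + 50.57 + 4.90 = −118.53 dBm
SNR = P_sig − N = −94.2 − (−118.53) = 24.33 dB → 24.3 dB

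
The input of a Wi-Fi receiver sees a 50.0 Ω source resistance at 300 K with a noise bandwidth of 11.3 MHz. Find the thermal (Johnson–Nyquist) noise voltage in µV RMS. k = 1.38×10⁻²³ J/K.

V_n = √(4kTRB)
4kTRB = 4 × 1.38×10⁻²³ × 300 × 5.00×10¹ × 1.13×10⁷ = 9.36×10⁻¹² V²
V_n = √(9.36×10⁻¹²) = 3.06×10⁻⁶ V = 3.06 µV

3.06 µV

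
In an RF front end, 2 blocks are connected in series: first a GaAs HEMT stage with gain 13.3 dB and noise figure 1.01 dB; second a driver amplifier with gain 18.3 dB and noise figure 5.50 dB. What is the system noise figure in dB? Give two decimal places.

1.40 dB

Convert to linear (a loss of L dB is a gain of −L dB): F_i = 10^(NF_i/10), G_i = 10^(G_i,dB/10)
  Stage 1: F_1 = 10^(1.01/10) = 1.262, G_1 = 10^(13.3/10) = 21.38
  Stage 2: F_2 = 10^(5.50/10) = 3.548, G_2 = 10^(18.3/10) = 67.61
Friis cascade:
  F = 1.262 + (3.548 − 1)/21.38 = 1.381
NF = 10 log₁₀(1.381) = 1.40 dB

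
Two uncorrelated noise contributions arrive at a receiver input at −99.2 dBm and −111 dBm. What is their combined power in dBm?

Convert to linear, add, convert back:
P₁ = 1.20×10⁻¹³ W, P₂ = 7.94×10⁻¹⁵ W
P_tot = 1.28×10⁻¹³ W → 10 log₁₀(P_tot / 10⁻³) = −98.9 dBm

−98.9 dBm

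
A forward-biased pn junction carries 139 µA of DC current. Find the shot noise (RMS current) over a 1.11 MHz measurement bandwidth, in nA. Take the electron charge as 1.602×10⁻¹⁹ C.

7.03 nA

I_n = √(2qI·B)
2qI·B = 2 × 1.602×10⁻¹⁹ × 1.39×10⁻⁴ × 1.11×10⁶ = 4.94×10⁻¹⁷ A²
I_n = √(4.94×10⁻¹⁷) = 7.03×10⁻⁹ A = 7.03 nA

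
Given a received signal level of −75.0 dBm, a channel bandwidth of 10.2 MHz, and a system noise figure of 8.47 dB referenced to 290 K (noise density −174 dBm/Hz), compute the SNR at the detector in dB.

20.4 dB

Noise floor: N = −174 + 10 log₁₀(B) + NF
10 log₁₀(1.02×10⁷) = 70.09 dB
N = −174 + 70.09 + 8.47 = −95.44 dBm
SNR = P_sig − N = −75.0 − (−95.44) = 20.44 dB → 20.4 dB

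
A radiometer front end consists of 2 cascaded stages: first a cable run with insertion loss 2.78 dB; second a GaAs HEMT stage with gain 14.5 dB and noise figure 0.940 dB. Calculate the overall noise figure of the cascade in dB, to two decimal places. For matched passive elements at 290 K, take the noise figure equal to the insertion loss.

Convert to linear (a loss of L dB is a gain of −L dB): F_i = 10^(NF_i/10), G_i = 10^(G_i,dB/10)
  Stage 1: F_1 = 10^(2.78/10) = 1.897, G_1 = 10^(−2.78/10) = 0.5272
  Stage 2: F_2 = 10^(0.940/10) = 1.242, G_2 = 10^(14.5/10) = 28.18
Friis cascade:
  F = 1.897 + (1.242 − 1)/0.5272 = 2.355
NF = 10 log₁₀(2.355) = 3.72 dB

3.72 dB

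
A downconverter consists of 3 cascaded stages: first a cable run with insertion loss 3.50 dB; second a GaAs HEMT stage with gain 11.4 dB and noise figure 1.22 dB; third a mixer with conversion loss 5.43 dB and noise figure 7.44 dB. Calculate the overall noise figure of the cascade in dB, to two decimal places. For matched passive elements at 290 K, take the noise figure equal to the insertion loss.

5.68 dB

Convert to linear (a loss of L dB is a gain of −L dB): F_i = 10^(NF_i/10), G_i = 10^(G_i,dB/10)
  Stage 1: F_1 = 10^(3.50/10) = 2.239, G_1 = 10^(−3.50/10) = 0.4467
  Stage 2: F_2 = 10^(1.22/10) = 1.324, G_2 = 10^(11.4/10) = 13.80
  Stage 3: F_3 = 10^(7.44/10) = 5.546, G_3 = 10^(−5.43/10) = 0.2864
Friis cascade:
  F = 2.239 + (1.324 − 1)/0.4467 + (5.546 − 1)/6.166 = 3.702
NF = 10 log₁₀(3.702) = 5.68 dB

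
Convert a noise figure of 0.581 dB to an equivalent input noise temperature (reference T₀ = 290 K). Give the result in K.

41.5 K

F = 10^(0.581/10) = 1.14314
T_e = (F − 1)·T₀ = (1.14314 − 1) × 290 = 41.5 K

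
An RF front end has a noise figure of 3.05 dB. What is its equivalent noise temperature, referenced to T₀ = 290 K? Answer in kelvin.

295 K

F = 10^(3.05/10) = 2.01837
T_e = (F − 1)·T₀ = (2.01837 − 1) × 290 = 295 K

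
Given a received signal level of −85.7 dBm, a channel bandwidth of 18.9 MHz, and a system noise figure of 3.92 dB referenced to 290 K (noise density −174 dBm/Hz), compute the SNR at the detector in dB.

11.6 dB

Noise floor: N = −174 + 10 log₁₀(B) + NF
10 log₁₀(1.89×10⁷) = 72.76 dB
N = −174 + 72.76 + 3.92 = −97.32 dBm
SNR = P_sig − N = −85.7 − (−97.32) = 11.62 dB → 11.6 dB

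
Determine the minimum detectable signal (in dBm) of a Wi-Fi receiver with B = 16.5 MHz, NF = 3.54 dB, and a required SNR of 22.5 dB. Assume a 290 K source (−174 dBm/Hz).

Sensitivity = −174 + 10 log₁₀(B) + NF + SNR_min
= −174 + 72.17 + 3.54 + 22.5
= −75.79 dBm → −75.8 dBm

−75.8 dBm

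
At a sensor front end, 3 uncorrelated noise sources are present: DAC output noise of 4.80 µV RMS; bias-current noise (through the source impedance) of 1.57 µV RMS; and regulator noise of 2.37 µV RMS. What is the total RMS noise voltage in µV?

Uncorrelated sources add in power (mean-square): V_tot = √(ΣV_i²)
V_tot = √[(4.80×10⁻⁶)² + (1.57×10⁻⁶)² + (2.37×10⁻⁶)²] = 5.58×10⁻⁶ V = 5.58 µV

5.58 µV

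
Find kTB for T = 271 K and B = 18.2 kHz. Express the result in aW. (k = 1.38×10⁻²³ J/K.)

P_n = kTB = 1.38×10⁻²³ × 271 × 1.82×10⁴ = 6.81×10⁻¹⁷ W = 68.1 aW

68.1 aW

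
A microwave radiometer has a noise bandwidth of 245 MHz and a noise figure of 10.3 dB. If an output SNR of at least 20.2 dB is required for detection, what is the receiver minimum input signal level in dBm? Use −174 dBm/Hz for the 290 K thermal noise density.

−59.6 dBm

Sensitivity = −174 + 10 log₁₀(B) + NF + SNR_min
= −174 + 83.89 + 10.3 + 20.2
= −59.61 dBm → −59.6 dBm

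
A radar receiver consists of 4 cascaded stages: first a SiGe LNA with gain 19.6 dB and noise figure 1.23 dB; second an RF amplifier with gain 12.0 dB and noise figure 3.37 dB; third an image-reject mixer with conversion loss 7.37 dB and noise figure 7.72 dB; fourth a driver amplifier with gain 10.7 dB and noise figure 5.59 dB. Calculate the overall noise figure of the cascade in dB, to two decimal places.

Convert to linear (a loss of L dB is a gain of −L dB): F_i = 10^(NF_i/10), G_i = 10^(G_i,dB/10)
  Stage 1: F_1 = 10^(1.23/10) = 1.327, G_1 = 10^(19.6/10) = 91.20
  Stage 2: F_2 = 10^(3.37/10) = 2.173, G_2 = 10^(12.0/10) = 15.85
  Stage 3: F_3 = 10^(7.72/10) = 5.916, G_3 = 10^(−7.37/10) = 0.1832
  Stage 4: F_4 = 10^(5.59/10) = 3.622, G_4 = 10^(10.7/10) = 11.75
Friis cascade:
  F = 1.327 + (2.173 − 1)/91.20 + (5.916 − 1)/1445 + (3.622 − 1)/264.9 = 1.354
NF = 10 log₁₀(1.354) = 1.31 dB

1.31 dB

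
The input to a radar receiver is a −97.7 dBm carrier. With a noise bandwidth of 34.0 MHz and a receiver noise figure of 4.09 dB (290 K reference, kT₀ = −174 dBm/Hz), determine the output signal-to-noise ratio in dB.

Noise floor: N = −174 + 10 log₁₀(B) + NF
10 log₁₀(3.40×10⁷) = 75.31 dB
N = −174 + 75.31 + 4.09 = −94.60 dBm
SNR = P_sig − N = −97.7 − (−94.60) = −3.10 dB → −3.1 dB

−3.1 dB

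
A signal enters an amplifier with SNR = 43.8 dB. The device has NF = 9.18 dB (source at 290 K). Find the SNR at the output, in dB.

34.62 dB

By definition F = SNR_in/SNR_out, so in dB: SNR_out = SNR_in − NF
SNR_out = 43.8 − 9.18 = 34.62 dB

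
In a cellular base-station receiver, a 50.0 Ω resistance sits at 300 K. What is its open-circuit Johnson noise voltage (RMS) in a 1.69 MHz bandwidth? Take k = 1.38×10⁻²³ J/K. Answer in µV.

1.18 µV

V_n = √(4kTRB)
4kTRB = 4 × 1.38×10⁻²³ × 300 × 5.00×10¹ × 1.69×10⁶ = 1.40×10⁻¹² V²
V_n = √(1.40×10⁻¹²) = 1.18×10⁻⁶ V = 1.18 µV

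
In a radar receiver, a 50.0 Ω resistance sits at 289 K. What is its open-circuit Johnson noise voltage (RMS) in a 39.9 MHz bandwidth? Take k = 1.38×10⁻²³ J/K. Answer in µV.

V_n = √(4kTRB)
4kTRB = 4 × 1.38×10⁻²³ × 289 × 5.00×10¹ × 3.99×10⁷ = 3.18×10⁻¹¹ V²
V_n = √(3.18×10⁻¹¹) = 5.64×10⁻⁶ V = 5.64 µV

5.64 µV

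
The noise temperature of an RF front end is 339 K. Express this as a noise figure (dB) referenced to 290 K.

3.36 dB

F = 1 + T_e/T₀ = 1 + 339/290 = 2.16897
NF = 10 log₁₀(2.16897) = 3.36 dB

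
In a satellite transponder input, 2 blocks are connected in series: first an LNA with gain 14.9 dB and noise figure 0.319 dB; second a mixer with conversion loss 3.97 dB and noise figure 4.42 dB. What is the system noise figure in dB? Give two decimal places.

0.54 dB

Convert to linear (a loss of L dB is a gain of −L dB): F_i = 10^(NF_i/10), G_i = 10^(G_i,dB/10)
  Stage 1: F_1 = 10^(0.319/10) = 1.076, G_1 = 10^(14.9/10) = 30.90
  Stage 2: F_2 = 10^(4.42/10) = 2.767, G_2 = 10^(−3.97/10) = 0.4009
Friis cascade:
  F = 1.076 + (2.767 − 1)/30.90 = 1.133
NF = 10 log₁₀(1.133) = 0.54 dB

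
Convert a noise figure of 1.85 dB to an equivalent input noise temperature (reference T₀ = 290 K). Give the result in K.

154 K

F = 10^(1.85/10) = 1.53109
T_e = (F − 1)·T₀ = (1.53109 − 1) × 290 = 154 K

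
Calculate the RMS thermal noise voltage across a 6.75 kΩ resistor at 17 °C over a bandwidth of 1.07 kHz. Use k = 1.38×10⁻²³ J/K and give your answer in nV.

340 nV

T = 17 °C + 273.15 = 290.15 K
V_n = √(4kTRB)
4kTRB = 4 × 1.38×10⁻²³ × 290.15 × 6.75×10³ × 1.07×10³ = 1.16×10⁻¹³ V²
V_n = √(1.16×10⁻¹³) = 3.40×10⁻⁷ V = 340 nV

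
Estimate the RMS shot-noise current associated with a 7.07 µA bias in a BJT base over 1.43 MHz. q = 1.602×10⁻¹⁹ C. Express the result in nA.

1.80 nA

I_n = √(2qI·B)
2qI·B = 2 × 1.602×10⁻¹⁹ × 7.07×10⁻⁶ × 1.43×10⁶ = 3.24×10⁻¹⁸ A²
I_n = √(3.24×10⁻¹⁸) = 1.80×10⁻⁹ A = 1.80 nA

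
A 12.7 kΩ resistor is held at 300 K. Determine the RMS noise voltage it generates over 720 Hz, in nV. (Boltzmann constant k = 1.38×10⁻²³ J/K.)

389 nV

V_n = √(4kTRB)
4kTRB = 4 × 1.38×10⁻²³ × 300 × 1.27×10⁴ × 7.20×10² = 1.51×10⁻¹³ V²
V_n = √(1.51×10⁻¹³) = 3.89×10⁻⁷ V = 389 nV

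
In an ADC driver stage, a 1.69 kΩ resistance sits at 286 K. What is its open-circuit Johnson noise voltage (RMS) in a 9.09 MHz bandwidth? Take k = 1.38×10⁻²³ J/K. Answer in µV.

15.6 µV

V_n = √(4kTRB)
4kTRB = 4 × 1.38×10⁻²³ × 286 × 1.69×10³ × 9.09×10⁶ = 2.43×10⁻¹⁰ V²
V_n = √(2.43×10⁻¹⁰) = 1.56×10⁻⁵ V = 15.6 µV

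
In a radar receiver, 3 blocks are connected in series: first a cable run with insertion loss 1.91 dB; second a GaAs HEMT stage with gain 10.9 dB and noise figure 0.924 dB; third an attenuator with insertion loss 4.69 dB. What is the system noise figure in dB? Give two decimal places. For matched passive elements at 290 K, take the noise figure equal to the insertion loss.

3.36 dB

Convert to linear (a loss of L dB is a gain of −L dB): F_i = 10^(NF_i/10), G_i = 10^(G_i,dB/10)
  Stage 1: F_1 = 10^(1.91/10) = 1.552, G_1 = 10^(−1.91/10) = 0.6442
  Stage 2: F_2 = 10^(0.924/10) = 1.237, G_2 = 10^(10.9/10) = 12.30
  Stage 3: F_3 = 10^(4.69/10) = 2.944, G_3 = 10^(−4.69/10) = 0.3396
Friis cascade:
  F = 1.552 + (1.237 − 1)/0.6442 + (2.944 − 1)/7.925 = 2.166
NF = 10 log₁₀(2.166) = 3.36 dB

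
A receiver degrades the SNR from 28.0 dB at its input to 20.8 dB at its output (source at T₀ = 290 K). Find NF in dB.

NF (dB) = SNR_in(dB) − SNR_out(dB) when the source is at T₀
NF = 28.0 − 20.8 = 7.2 dB

7.2 dB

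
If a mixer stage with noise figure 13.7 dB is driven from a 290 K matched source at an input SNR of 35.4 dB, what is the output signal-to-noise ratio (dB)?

By definition F = SNR_in/SNR_out, so in dB: SNR_out = SNR_in − NF
SNR_out = 35.4 − 13.7 = 21.7 dB

21.7 dB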